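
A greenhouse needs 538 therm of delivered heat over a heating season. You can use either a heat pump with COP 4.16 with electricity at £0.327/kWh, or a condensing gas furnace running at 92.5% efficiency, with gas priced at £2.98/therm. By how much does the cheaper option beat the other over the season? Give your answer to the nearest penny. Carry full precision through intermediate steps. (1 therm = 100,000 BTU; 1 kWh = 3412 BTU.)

£493.79

Heat load = 538 therm × 100,000 = 53,800,000 BTU
Gas: input = 53,800,000 / 0.925 = 58,162,162 BTU = 581.6 therm → 581.6 × £2.98 = £1,733.23
Heat pump: 53,800,000 BTU / 3412 = 15,770 kWh heat; / 4.16 = 3,790 kWh in → × £0.327 = £1,239.45
Difference = |£1,733.23 − £1,239.45| = £493.79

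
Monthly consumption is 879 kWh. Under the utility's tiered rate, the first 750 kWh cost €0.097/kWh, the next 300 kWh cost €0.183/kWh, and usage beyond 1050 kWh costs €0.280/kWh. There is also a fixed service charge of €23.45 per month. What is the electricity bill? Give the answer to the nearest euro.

First 750 kWh × €0.097 = €72.75
Next 129 kWh × €0.183 = €23.61
Remaining tier: 0 kWh (not reached)
Energy charge = €96.36; + service €23.45 = €119.81 ≈ €120

€120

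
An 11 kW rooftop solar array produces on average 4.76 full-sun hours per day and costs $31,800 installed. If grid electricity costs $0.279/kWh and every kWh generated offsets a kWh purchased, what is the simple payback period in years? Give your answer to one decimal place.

Daily generation = 11 kW × 4.76 h = 52.36 kWh
Annual generation = 52.36 × 365 = 19111 kWh
Annual savings = 19111 × $0.279 = $5,332.08
Payback = $31,800 / $5,332.08 = 5.96 years

6.0 years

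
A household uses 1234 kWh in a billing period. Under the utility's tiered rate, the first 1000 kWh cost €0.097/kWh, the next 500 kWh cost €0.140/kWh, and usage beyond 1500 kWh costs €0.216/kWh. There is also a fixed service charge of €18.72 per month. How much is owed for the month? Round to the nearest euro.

First 1000 kWh × €0.097 = €97.00
Next 234 kWh × €0.140 = €32.76
Remaining tier: 0 kWh (not reached)
Energy charge = €129.76; + service €18.72 = €148.48 ≈ €148

€148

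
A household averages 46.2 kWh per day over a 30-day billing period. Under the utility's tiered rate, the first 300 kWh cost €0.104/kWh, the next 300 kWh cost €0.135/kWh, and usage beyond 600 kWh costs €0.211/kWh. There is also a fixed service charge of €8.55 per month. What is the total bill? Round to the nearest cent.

€246.10

Usage = 46.2 kWh/day × 30 days = 1386 kWh
First 300 kWh × €0.104 = €31.20
Next 300 kWh × €0.135 = €40.50
Remaining 786 kWh × €0.211 = €165.85
Energy charge = €237.55; + service €8.55 = €246.10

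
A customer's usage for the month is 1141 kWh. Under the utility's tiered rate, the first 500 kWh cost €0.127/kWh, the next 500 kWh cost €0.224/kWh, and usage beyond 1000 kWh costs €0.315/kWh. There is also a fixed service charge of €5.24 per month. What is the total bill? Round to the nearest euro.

€225

First 500 kWh × €0.127 = €63.50
Next 500 kWh × €0.224 = €112.00
Remaining 141 kWh × €0.315 = €44.41
Energy charge = €219.91; + service €5.24 = €225.16 ≈ €225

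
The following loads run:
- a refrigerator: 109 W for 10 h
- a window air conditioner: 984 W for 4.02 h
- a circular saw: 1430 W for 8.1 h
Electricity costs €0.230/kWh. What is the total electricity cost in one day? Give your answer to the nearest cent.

€3.82

refrigerator: 109 W × 10 h = 1,090 Wh = 1.09 kWh
window air conditioner: 984 W × 4.02 h = 3,956 Wh = 3.956 kWh
circular saw: 1430 W × 8.1 h = 11,583 Wh = 11.58 kWh
Total energy = 1.09 + 3.956 + 11.58 = 16.63 kWh
Cost = 16.63 kWh × €0.230 = €3.82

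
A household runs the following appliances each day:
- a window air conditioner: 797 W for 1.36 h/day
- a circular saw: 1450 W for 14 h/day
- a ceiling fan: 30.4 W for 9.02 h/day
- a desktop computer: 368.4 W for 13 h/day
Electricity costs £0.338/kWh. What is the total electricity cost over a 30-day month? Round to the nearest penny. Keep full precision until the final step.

£268.18

window air conditioner: 797 W × 1.36 h × 30 d = 32,518 Wh = 32.52 kWh
circular saw: 1450 W × 14 h × 30 d = 609,000 Wh = 609 kWh
ceiling fan: 30.4 W × 9.02 h × 30 d = 8,226 Wh = 8.226 kWh
desktop computer: 368.4 W × 13 h × 30 d = 143,676 Wh = 143.7 kWh
Total energy = 32.52 + 609 + 8.226 + 143.7 = 793.4 kWh
Cost = 793.4 kWh × £0.338 = £268.18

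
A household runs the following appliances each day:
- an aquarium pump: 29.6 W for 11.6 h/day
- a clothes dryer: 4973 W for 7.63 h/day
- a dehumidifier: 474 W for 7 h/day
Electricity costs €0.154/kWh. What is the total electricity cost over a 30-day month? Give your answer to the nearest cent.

aquarium pump: 29.6 W × 11.6 h × 30 d = 10,301 Wh = 10.3 kWh
clothes dryer: 4973 W × 7.63 h × 30 d = 1,138,320 Wh = 1,138 kWh
dehumidifier: 474 W × 7 h × 30 d = 99,540 Wh = 99.54 kWh
Total energy = 10.3 + 1,138 + 99.54 = 1,248 kWh
Cost = 1,248 kWh × €0.154 = €192.22

€192.22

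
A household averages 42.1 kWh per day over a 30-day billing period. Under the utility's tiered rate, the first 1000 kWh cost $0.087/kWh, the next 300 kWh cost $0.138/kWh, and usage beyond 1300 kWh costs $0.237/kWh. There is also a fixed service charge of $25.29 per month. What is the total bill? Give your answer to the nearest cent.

Usage = 42.1 kWh/day × 30 days = 1263 kWh
First 1000 kWh × $0.087 = $87.00
Next 263 kWh × $0.138 = $36.29
Remaining tier: 0 kWh (not reached)
Energy charge = $123.29; + service $25.29 = $148.58

$148.58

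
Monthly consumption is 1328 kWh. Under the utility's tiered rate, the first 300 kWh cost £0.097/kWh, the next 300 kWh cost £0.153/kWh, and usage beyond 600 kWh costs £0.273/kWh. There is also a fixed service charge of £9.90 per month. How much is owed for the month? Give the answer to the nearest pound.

£284

First 300 kWh × £0.097 = £29.10
Next 300 kWh × £0.153 = £45.90
Remaining 728 kWh × £0.273 = £198.74
Energy charge = £273.74; + service £9.90 = £283.64 ≈ £284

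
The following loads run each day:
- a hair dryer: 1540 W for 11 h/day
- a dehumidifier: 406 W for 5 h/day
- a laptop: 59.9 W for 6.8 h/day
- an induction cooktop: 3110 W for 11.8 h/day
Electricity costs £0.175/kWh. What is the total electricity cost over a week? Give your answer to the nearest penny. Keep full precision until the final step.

hair dryer: 1540 W × 11 h × 7 d = 118,580 Wh = 118.6 kWh
dehumidifier: 406 W × 5 h × 7 d = 14,210 Wh = 14.21 kWh
laptop: 59.9 W × 6.8 h × 7 d = 2,851 Wh = 2.851 kWh
induction cooktop: 3110 W × 11.8 h × 7 d = 256,886 Wh = 256.9 kWh
Total energy = 118.6 + 14.21 + 2.851 + 256.9 = 392.5 kWh
Cost = 392.5 kWh × £0.175 = £68.69

£68.69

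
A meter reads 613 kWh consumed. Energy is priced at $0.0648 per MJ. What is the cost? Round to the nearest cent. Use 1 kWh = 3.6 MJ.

$143.00

613 kWh × (3.6 MJ/kWh) = 2,207 MJ
Cost = 2,207 MJ × $0.0648/MJ = $143.00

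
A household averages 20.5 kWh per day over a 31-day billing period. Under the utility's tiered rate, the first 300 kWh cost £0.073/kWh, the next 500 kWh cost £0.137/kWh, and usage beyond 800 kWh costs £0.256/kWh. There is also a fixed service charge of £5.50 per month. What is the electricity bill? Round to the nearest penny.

Usage = 20.5 kWh/day × 31 days = 635.5 kWh
First 300 kWh × £0.073 = £21.90
Next 335.5 kWh × £0.137 = £45.96
Remaining tier: 0 kWh (not reached)
Energy charge = £67.86; + service £5.50 = £73.36

£73.36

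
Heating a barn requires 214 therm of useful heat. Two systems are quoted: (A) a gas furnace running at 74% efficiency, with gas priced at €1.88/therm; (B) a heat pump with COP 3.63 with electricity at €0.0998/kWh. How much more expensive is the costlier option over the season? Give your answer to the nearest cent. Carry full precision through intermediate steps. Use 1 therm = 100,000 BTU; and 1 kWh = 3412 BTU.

€371.24

Heat load = 214 therm × 100,000 = 21,400,000 BTU
Gas: input = 21,400,000 / 0.74 = 28,918,919 BTU = 289.2 therm → 289.2 × €1.88 = €543.68
Heat pump: 21,400,000 BTU / 3412 = 6,272 kWh heat; / 3.63 = 1,728 kWh in → × €0.0998 = €172.44
Difference = |€543.68 − €172.44| = €371.24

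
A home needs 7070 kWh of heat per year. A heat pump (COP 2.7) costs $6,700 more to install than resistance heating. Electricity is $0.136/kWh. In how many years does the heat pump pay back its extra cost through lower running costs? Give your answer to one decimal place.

11.1 years

Resistance: 7070 kWh × $0.136 = $961.52/yr
Heat pump: 7070 / 2.7 = 2619 kWh in → × $0.136 = $356.12/yr
Annual savings = $605.40
Payback = $6,700 / $605.40 = 11.1 years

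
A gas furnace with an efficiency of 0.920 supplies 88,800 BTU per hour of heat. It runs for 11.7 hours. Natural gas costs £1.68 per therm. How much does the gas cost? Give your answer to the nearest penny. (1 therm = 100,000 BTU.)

£18.97

Heat delivered = 88,800 BTU/h × 11.7 h = 1,038,960 BTU
Gas input = 1,038,960 / 0.920 = 1,129,304 BTU
= 1,129,304 / 100,000 = 11.29 therm
Cost = 11.29 × £1.68/therm = £18.97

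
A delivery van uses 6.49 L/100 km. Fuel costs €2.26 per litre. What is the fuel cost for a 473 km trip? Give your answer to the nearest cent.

Fuel = 6.49 L/100 km × 473 km / 100 = 30.7 L
Cost = 30.7 L × €2.26/L = €69.38

€69.38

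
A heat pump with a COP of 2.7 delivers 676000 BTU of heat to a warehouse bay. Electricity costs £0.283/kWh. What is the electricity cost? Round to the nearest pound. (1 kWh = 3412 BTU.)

Heat delivered = 676,000 BTU / 3412 = 198.1 kWh
Electrical input = 198.1 kWh / 2.7 = 73.38 kWh
Cost = 73.38 × £0.283/kWh = £20.77 ≈ £21

£21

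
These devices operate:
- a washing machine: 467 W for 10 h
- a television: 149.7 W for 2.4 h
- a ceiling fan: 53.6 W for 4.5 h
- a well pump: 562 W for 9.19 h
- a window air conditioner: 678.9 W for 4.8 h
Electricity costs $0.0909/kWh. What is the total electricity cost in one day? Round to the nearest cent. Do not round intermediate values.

washing machine: 467 W × 10 h = 4,670 Wh = 4.67 kWh
television: 149.7 W × 2.4 h = 359 Wh = 0.3593 kWh
ceiling fan: 53.6 W × 4.5 h = 241 Wh = 0.2412 kWh
well pump: 562 W × 9.19 h = 5,165 Wh = 5.165 kWh
window air conditioner: 678.9 W × 4.8 h = 3,259 Wh = 3.259 kWh
Total energy = 4.67 + 0.3593 + 0.2412 + 5.165 + 3.259 = 13.69 kWh
Cost = 13.69 kWh × $0.0909 = $1.24

$1.24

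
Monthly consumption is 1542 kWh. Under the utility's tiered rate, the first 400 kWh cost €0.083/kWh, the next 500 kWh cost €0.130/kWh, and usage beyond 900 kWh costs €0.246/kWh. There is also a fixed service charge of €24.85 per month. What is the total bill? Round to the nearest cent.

First 400 kWh × €0.083 = €33.20
Next 500 kWh × €0.130 = €65.00
Remaining 642 kWh × €0.246 = €157.93
Energy charge = €256.13; + service €24.85 = €280.98

€280.98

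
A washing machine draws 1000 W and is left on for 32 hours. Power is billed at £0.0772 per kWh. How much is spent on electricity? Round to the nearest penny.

£2.47

Energy = 1000 W × 32 h = 32,000 Wh = 32 kWh
Cost = 32 kWh × £0.0772/kWh = £2.47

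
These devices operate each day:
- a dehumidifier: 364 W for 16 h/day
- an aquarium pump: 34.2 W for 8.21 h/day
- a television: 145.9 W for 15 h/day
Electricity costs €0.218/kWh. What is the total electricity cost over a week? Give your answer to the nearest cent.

€12.66

dehumidifier: 364 W × 16 h × 7 d = 40,768 Wh = 40.77 kWh
aquarium pump: 34.2 W × 8.21 h × 7 d = 1,965 Wh = 1.965 kWh
television: 145.9 W × 15 h × 7 d = 15,320 Wh = 15.32 kWh
Total energy = 40.77 + 1.965 + 15.32 = 58.05 kWh
Cost = 58.05 kWh × €0.218 = €12.66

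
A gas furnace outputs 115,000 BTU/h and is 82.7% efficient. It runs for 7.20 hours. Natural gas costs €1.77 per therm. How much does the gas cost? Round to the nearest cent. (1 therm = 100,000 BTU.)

€17.72

Heat delivered = 115,000 BTU/h × 7.20 h = 828,000 BTU
Gas input = 828,000 / 0.827 = 1,001,209 BTU
= 1,001,209 / 100,000 = 10.01 therm
Cost = 10.01 × €1.77/therm = €17.72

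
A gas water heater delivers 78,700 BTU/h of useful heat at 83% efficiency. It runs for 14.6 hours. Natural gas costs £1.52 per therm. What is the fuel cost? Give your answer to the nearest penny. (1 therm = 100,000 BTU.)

Heat delivered = 78,700 BTU/h × 14.6 h = 1,149,020 BTU
Gas input = 1,149,020 / 0.83 = 1,384,361 BTU
= 1,384,361 / 100,000 = 13.84 therm
Cost = 13.84 × £1.52/therm = £21.04

£21.04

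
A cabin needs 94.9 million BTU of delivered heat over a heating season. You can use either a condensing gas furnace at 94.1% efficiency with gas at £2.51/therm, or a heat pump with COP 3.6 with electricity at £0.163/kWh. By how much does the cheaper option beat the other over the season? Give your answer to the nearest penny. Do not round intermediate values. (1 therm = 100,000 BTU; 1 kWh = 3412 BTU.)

Heat load = 94.9 × 10⁶ BTU = 94,900,000 BTU
Gas: input = 94,900,000 / 0.941 = 100,850,159 BTU = 1,009 therm → 1,009 × £2.51 = £2,531.34
Heat pump: 94,900,000 BTU / 3412 = 27,810 kWh heat; / 3.6 = 7,726 kWh in → × £0.163 = £1,259.34
Difference = |£2,531.34 − £1,259.34| = £1,272.00

£1272.00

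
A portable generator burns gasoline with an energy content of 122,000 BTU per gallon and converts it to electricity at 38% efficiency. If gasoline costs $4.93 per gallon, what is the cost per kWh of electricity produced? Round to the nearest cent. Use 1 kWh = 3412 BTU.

$0.36

Electrical output per gallon = 122,000 BTU × 0.38 / 3412 BTU/kWh = 13.59 kWh
Cost per kWh = $4.93 / 13.59 kWh = $0.363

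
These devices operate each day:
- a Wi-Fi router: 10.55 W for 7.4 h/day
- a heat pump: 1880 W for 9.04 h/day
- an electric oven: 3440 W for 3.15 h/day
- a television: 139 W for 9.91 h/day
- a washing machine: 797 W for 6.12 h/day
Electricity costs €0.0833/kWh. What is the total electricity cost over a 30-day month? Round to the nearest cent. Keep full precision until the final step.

€85.38

Wi-Fi router: 10.55 W × 7.4 h × 30 d = 2,342 Wh = 2.342 kWh
heat pump: 1880 W × 9.04 h × 30 d = 509,856 Wh = 509.9 kWh
electric oven: 3440 W × 3.15 h × 30 d = 325,080 Wh = 325.1 kWh
television: 139 W × 9.91 h × 30 d = 41,325 Wh = 41.32 kWh
washing machine: 797 W × 6.12 h × 30 d = 146,329 Wh = 146.3 kWh
Total energy = 2.342 + 509.9 + 325.1 + 41.32 + 146.3 = 1,025 kWh
Cost = 1,025 kWh × €0.0833 = €85.38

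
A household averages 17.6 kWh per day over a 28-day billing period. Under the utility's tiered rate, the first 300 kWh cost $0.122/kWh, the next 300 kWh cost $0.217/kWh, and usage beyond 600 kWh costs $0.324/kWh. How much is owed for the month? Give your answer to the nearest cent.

Usage = 17.6 kWh/day × 28 days = 492.8 kWh
First 300 kWh × $0.122 = $36.60
Next 192.8 kWh × $0.217 = $41.84
Remaining tier: 0 kWh (not reached)
Total = $78.44

$78.44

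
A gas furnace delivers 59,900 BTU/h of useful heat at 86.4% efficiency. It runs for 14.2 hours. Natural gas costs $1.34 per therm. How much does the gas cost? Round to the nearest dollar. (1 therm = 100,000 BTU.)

$13

Heat delivered = 59,900 BTU/h × 14.2 h = 850,580 BTU
Gas input = 850,580 / 0.864 = 984,468 BTU
= 984,468 / 100,000 = 9.845 therm
Cost = 9.845 × $1.34/therm = $13.19 ≈ $13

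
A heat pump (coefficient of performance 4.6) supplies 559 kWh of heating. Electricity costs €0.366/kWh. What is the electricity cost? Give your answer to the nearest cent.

Electrical input = 559 kWh / 4.6 = 121.5 kWh
Cost = 121.5 × €0.366/kWh = €44.48

€44.48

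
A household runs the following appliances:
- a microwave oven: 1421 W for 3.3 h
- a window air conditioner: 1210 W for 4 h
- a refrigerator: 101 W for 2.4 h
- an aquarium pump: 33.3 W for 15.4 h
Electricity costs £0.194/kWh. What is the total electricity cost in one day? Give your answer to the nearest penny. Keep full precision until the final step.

£2.00

microwave oven: 1421 W × 3.3 h = 4,689 Wh = 4.689 kWh
window air conditioner: 1210 W × 4 h = 4,840 Wh = 4.84 kWh
refrigerator: 101 W × 2.4 h = 242 Wh = 0.2424 kWh
aquarium pump: 33.3 W × 15.4 h = 513 Wh = 0.5128 kWh
Total energy = 4.689 + 4.84 + 0.2424 + 0.5128 = 10.28 kWh
Cost = 10.28 kWh × £0.194 = £2.00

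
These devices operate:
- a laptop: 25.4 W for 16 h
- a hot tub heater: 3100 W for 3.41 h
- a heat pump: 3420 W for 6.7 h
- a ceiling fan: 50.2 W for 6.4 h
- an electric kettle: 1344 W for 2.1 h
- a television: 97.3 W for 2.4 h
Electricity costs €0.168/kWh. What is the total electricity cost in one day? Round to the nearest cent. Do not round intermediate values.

€6.26

laptop: 25.4 W × 16 h = 406 Wh = 0.4064 kWh
hot tub heater: 3100 W × 3.41 h = 10,571 Wh = 10.57 kWh
heat pump: 3420 W × 6.7 h = 22,914 Wh = 22.91 kWh
ceiling fan: 50.2 W × 6.4 h = 321 Wh = 0.3213 kWh
electric kettle: 1344 W × 2.1 h = 2,822 Wh = 2.822 kWh
television: 97.3 W × 2.4 h = 234 Wh = 0.2335 kWh
Total energy = 0.4064 + 10.57 + 22.91 + 0.3213 + 2.822 + 0.2335 = 37.27 kWh
Cost = 37.27 kWh × €0.168 = €6.26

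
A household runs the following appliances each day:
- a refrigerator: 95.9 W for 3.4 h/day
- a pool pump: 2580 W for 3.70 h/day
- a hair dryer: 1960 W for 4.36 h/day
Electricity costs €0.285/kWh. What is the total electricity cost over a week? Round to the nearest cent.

refrigerator: 95.9 W × 3.4 h × 7 d = 2,282 Wh = 2.282 kWh
pool pump: 2580 W × 3.70 h × 7 d = 66,822 Wh = 66.82 kWh
hair dryer: 1960 W × 4.36 h × 7 d = 59,819 Wh = 59.82 kWh
Total energy = 2.282 + 66.82 + 59.82 = 128.9 kWh
Cost = 128.9 kWh × €0.285 = €36.74

€36.74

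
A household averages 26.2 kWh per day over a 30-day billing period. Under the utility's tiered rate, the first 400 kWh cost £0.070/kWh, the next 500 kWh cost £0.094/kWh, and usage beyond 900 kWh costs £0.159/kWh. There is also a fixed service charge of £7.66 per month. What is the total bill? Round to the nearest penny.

£71.94

Usage = 26.2 kWh/day × 30 days = 786 kWh
First 400 kWh × £0.070 = £28.00
Next 386 kWh × £0.094 = £36.28
Remaining tier: 0 kWh (not reached)
Energy charge = £64.28; + service £7.66 = £71.94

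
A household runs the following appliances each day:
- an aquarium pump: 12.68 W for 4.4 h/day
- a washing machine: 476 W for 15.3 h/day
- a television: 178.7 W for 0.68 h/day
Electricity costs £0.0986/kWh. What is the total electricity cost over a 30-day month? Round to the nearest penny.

aquarium pump: 12.68 W × 4.4 h × 30 d = 1,674 Wh = 1.674 kWh
washing machine: 476 W × 15.3 h × 30 d = 218,484 Wh = 218.5 kWh
television: 178.7 W × 0.68 h × 30 d = 3,645 Wh = 3.645 kWh
Total energy = 1.674 + 218.5 + 3.645 = 223.8 kWh
Cost = 223.8 kWh × £0.0986 = £22.07

£22.07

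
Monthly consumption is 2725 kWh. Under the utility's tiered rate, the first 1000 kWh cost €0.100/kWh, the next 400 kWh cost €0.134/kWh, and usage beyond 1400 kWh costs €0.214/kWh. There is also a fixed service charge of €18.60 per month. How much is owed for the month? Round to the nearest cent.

€455.75

First 1000 kWh × €0.100 = €100.00
Next 400 kWh × €0.134 = €53.60
Remaining 1325 kWh × €0.214 = €283.55
Energy charge = €437.15; + service €18.60 = €455.75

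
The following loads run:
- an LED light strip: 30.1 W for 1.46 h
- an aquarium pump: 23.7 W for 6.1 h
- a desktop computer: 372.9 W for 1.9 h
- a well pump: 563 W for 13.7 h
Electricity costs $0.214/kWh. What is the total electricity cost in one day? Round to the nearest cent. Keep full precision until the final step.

$1.84

LED light strip: 30.1 W × 1.46 h = 44 Wh = 0.04395 kWh
aquarium pump: 23.7 W × 6.1 h = 145 Wh = 0.1446 kWh
desktop computer: 372.9 W × 1.9 h = 709 Wh = 0.7085 kWh
well pump: 563 W × 13.7 h = 7,713 Wh = 7.713 kWh
Total energy = 0.04395 + 0.1446 + 0.7085 + 7.713 = 8.61 kWh
Cost = 8.61 kWh × $0.214 = $1.84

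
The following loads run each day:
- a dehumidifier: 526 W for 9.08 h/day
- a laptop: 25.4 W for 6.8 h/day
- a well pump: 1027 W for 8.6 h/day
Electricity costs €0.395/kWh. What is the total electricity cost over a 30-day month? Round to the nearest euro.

dehumidifier: 526 W × 9.08 h × 30 d = 143,282 Wh = 143.3 kWh
laptop: 25.4 W × 6.8 h × 30 d = 5,182 Wh = 5.182 kWh
well pump: 1027 W × 8.6 h × 30 d = 264,966 Wh = 265 kWh
Total energy = 143.3 + 5.182 + 265 = 413.4 kWh
Cost = 413.4 kWh × €0.395 = €163.30 ≈ €163

€163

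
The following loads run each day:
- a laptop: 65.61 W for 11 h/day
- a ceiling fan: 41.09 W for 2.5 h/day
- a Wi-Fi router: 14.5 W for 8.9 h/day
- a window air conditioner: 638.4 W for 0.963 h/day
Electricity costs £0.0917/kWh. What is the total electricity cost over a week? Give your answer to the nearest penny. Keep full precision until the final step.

£1.01

laptop: 65.61 W × 11 h × 7 d = 5,052 Wh = 5.052 kWh
ceiling fan: 41.09 W × 2.5 h × 7 d = 719 Wh = 0.7191 kWh
Wi-Fi router: 14.5 W × 8.9 h × 7 d = 903 Wh = 0.9034 kWh
window air conditioner: 638.4 W × 0.963 h × 7 d = 4,303 Wh = 4.303 kWh
Total energy = 5.052 + 0.7191 + 0.9034 + 4.303 = 10.98 kWh
Cost = 10.98 kWh × £0.0917 = £1.01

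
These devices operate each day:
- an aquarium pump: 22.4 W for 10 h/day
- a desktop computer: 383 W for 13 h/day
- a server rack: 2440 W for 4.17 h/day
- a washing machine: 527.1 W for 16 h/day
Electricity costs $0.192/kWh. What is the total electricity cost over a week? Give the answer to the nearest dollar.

$32

aquarium pump: 22.4 W × 10 h × 7 d = 1,568 Wh = 1.568 kWh
desktop computer: 383 W × 13 h × 7 d = 34,853 Wh = 34.85 kWh
server rack: 2440 W × 4.17 h × 7 d = 71,224 Wh = 71.22 kWh
washing machine: 527.1 W × 16 h × 7 d = 59,035 Wh = 59.04 kWh
Total energy = 1.568 + 34.85 + 71.22 + 59.04 = 166.7 kWh
Cost = 166.7 kWh × $0.192 = $32.00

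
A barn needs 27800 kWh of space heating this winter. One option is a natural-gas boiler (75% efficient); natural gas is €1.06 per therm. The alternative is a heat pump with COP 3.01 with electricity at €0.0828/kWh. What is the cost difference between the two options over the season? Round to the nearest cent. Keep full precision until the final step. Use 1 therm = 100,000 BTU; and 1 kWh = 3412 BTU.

Heat load = 27800 kWh × 3412 = 94,853,600 BTU
Gas: input = 94,853,600 / 0.75 = 126,471,467 BTU = 1,265 therm → 1,265 × €1.06 = €1,340.60
Heat pump: 94,853,600 BTU / 3412 = 27,800 kWh heat; / 3.01 = 9,236 kWh in → × €0.0828 = €764.73
Difference = |€1,340.60 − €764.73| = €575.87

€575.87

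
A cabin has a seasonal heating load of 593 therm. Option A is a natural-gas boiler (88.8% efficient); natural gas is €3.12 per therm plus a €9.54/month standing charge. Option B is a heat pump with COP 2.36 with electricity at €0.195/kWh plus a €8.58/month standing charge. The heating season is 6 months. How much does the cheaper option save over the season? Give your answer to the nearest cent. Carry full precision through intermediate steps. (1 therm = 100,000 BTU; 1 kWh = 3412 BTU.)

Heat load = 593 therm × 100,000 = 59,300,000 BTU
Gas: input = 59,300,000 / 0.888 = 66,779,279 BTU = 667.8 therm → 667.8 × €3.12 = €2,083.51; + 6 × €9.54 standing = €2,140.75
Heat pump: 59,300,000 BTU / 3412 = 17,380 kWh heat; / 2.36 = 7,364 kWh in → × €0.195 = €1,436.05; + 6 × €8.58 standing = €1,487.53
Difference = |€2,140.75 − €1,487.53| = €653.23

€653.23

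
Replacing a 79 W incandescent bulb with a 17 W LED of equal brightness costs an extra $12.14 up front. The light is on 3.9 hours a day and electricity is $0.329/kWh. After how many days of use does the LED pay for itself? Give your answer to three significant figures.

153 days

Power saved = 79 − 17 = 62 W
Daily energy saved = 62 W × 3.9 h = 241.8 Wh = 0.2418 kWh
Daily savings = 0.2418 × $0.329 = $0.0796
Payback = $12.14 / $0.0796 per day = 152.6 days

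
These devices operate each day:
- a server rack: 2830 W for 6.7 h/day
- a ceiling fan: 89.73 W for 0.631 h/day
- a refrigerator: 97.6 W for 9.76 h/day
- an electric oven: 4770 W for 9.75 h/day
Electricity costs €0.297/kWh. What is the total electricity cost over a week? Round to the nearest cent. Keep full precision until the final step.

€138.21

server rack: 2830 W × 6.7 h × 7 d = 132,727 Wh = 132.7 kWh
ceiling fan: 89.73 W × 0.631 h × 7 d = 396 Wh = 0.3963 kWh
refrigerator: 97.6 W × 9.76 h × 7 d = 6,668 Wh = 6.668 kWh
electric oven: 4770 W × 9.75 h × 7 d = 325,552 Wh = 325.6 kWh
Total energy = 132.7 + 0.3963 + 6.668 + 325.6 = 465.3 kWh
Cost = 465.3 kWh × €0.297 = €138.21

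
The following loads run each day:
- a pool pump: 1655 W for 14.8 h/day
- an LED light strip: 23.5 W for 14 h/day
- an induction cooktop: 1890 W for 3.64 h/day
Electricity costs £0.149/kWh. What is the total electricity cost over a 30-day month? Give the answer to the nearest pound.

£142

pool pump: 1655 W × 14.8 h × 30 d = 734,820 Wh = 734.8 kWh
LED light strip: 23.5 W × 14 h × 30 d = 9,870 Wh = 9.87 kWh
induction cooktop: 1890 W × 3.64 h × 30 d = 206,388 Wh = 206.4 kWh
Total energy = 734.8 + 9.87 + 206.4 = 951.1 kWh
Cost = 951.1 kWh × £0.149 = £141.71 ≈ £142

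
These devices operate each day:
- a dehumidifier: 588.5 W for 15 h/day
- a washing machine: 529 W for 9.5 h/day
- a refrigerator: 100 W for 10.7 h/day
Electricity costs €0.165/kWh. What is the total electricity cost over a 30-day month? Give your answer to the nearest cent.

€73.87

dehumidifier: 588.5 W × 15 h × 30 d = 264,825 Wh = 264.8 kWh
washing machine: 529 W × 9.5 h × 30 d = 150,765 Wh = 150.8 kWh
refrigerator: 100 W × 10.7 h × 30 d = 32,100 Wh = 32.1 kWh
Total energy = 264.8 + 150.8 + 32.1 = 447.7 kWh
Cost = 447.7 kWh × €0.165 = €73.87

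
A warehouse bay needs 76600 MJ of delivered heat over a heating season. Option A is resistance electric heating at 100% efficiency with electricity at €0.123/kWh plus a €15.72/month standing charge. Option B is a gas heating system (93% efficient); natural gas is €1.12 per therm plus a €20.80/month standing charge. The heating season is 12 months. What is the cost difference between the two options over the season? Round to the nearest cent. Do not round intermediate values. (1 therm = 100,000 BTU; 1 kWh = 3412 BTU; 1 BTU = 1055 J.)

Heat load = 76600 MJ = 76,600,000,000 J / 1055 = 72,606,635 BTU
Gas: input = 72,606,635 / 0.93 = 78,071,651 BTU = 780.7 therm → 780.7 × €1.12 = €874.40; + 12 × €20.80 standing = €1,124.00
Electric: 72,606,635 BTU / 3412 = 21,280 kWh → × €0.123 = €2,617.41; + 12 × €15.72 standing = €2,806.05
Difference = |€1,124.00 − €2,806.05| = €1,682.05

€1682.05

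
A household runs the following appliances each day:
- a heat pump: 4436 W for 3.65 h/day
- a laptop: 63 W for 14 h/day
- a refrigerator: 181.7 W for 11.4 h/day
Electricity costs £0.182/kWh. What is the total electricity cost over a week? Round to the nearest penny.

heat pump: 4436 W × 3.65 h × 7 d = 113,340 Wh = 113.3 kWh
laptop: 63 W × 14 h × 7 d = 6,174 Wh = 6.174 kWh
refrigerator: 181.7 W × 11.4 h × 7 d = 14,500 Wh = 14.5 kWh
Total energy = 113.3 + 6.174 + 14.5 = 134 kWh
Cost = 134 kWh × £0.182 = £24.39

£24.39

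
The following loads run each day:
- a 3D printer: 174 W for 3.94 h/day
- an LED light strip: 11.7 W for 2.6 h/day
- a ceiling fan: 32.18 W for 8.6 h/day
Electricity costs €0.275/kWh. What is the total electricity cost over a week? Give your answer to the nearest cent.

€1.91

3D printer: 174 W × 3.94 h × 7 d = 4,799 Wh = 4.799 kWh
LED light strip: 11.7 W × 2.6 h × 7 d = 213 Wh = 0.2129 kWh
ceiling fan: 32.18 W × 8.6 h × 7 d = 1,937 Wh = 1.937 kWh
Total energy = 4.799 + 0.2129 + 1.937 = 6.949 kWh
Cost = 6.949 kWh × €0.275 = €1.91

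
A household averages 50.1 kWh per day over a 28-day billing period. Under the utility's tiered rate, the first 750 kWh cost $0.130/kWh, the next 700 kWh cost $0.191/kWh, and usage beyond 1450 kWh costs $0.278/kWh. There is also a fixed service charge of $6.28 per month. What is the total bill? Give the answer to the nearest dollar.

$228

Usage = 50.1 kWh/day × 28 days = 1402.8 kWh
First 750 kWh × $0.130 = $97.50
Next 652.8 kWh × $0.191 = $124.68
Remaining tier: 0 kWh (not reached)
Energy charge = $222.18; + service $6.28 = $228.46 ≈ $228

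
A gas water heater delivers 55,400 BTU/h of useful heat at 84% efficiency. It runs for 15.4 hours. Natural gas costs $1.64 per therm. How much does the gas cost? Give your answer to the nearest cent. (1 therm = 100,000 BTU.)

$16.66

Heat delivered = 55,400 BTU/h × 15.4 h = 853,160 BTU
Gas input = 853,160 / 0.840 = 1,015,667 BTU
= 1,015,667 / 100,000 = 10.16 therm
Cost = 10.16 × $1.64/therm = $16.66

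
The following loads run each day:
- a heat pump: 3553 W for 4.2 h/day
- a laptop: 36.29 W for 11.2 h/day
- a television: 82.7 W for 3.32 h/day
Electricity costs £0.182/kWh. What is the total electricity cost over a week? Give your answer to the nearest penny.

heat pump: 3553 W × 4.2 h × 7 d = 104,458 Wh = 104.5 kWh
laptop: 36.29 W × 11.2 h × 7 d = 2,845 Wh = 2.845 kWh
television: 82.7 W × 3.32 h × 7 d = 1,922 Wh = 1.922 kWh
Total energy = 104.5 + 2.845 + 1.922 = 109.2 kWh
Cost = 109.2 kWh × £0.182 = £19.88

£19.88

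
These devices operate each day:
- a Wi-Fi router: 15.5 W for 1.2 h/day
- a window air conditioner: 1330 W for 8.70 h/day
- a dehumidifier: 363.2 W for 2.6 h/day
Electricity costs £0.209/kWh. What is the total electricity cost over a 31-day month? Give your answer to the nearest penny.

£81.21

Wi-Fi router: 15.5 W × 1.2 h × 31 d = 577 Wh = 0.5766 kWh
window air conditioner: 1330 W × 8.70 h × 31 d = 358,701 Wh = 358.7 kWh
dehumidifier: 363.2 W × 2.6 h × 31 d = 29,274 Wh = 29.27 kWh
Total energy = 0.5766 + 358.7 + 29.27 = 388.6 kWh
Cost = 388.6 kWh × £0.209 = £81.21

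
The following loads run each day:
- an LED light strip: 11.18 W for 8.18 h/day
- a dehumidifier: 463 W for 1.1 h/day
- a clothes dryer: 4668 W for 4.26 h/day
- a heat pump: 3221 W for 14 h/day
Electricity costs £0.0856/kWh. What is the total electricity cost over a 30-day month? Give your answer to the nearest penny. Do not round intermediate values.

LED light strip: 11.18 W × 8.18 h × 30 d = 2,744 Wh = 2.744 kWh
dehumidifier: 463 W × 1.1 h × 30 d = 15,279 Wh = 15.28 kWh
clothes dryer: 4668 W × 4.26 h × 30 d = 596,570 Wh = 596.6 kWh
heat pump: 3221 W × 14 h × 30 d = 1,352,820 Wh = 1,353 kWh
Total energy = 2.744 + 15.28 + 596.6 + 1,353 = 1,967 kWh
Cost = 1,967 kWh × £0.0856 = £168.41

£168.41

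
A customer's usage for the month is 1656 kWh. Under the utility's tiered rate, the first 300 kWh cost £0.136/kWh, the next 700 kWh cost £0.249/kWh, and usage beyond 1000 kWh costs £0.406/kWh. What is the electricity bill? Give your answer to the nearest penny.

First 300 kWh × £0.136 = £40.80
Next 700 kWh × £0.249 = £174.30
Remaining 656 kWh × £0.406 = £266.34
Total = £481.44

£481.44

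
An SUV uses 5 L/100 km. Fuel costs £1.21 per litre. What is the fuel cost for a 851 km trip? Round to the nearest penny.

Fuel = 5 L/100 km × 851 km / 100 = 42.55 L
Cost = 42.55 L × £1.21/L = £51.49

£51.49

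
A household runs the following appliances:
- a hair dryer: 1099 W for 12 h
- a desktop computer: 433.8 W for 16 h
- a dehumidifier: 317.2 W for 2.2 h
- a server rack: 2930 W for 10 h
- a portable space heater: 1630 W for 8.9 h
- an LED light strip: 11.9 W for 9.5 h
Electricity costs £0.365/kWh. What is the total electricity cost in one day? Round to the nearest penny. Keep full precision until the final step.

£23.63

hair dryer: 1099 W × 12 h = 13,188 Wh = 13.19 kWh
desktop computer: 433.8 W × 16 h = 6,941 Wh = 6.941 kWh
dehumidifier: 317.2 W × 2.2 h = 698 Wh = 0.6978 kWh
server rack: 2930 W × 10 h = 29,300 Wh = 29.3 kWh
portable space heater: 1630 W × 8.9 h = 14,507 Wh = 14.51 kWh
LED light strip: 11.9 W × 9.5 h = 113 Wh = 0.113 kWh
Total energy = 13.19 + 6.941 + 0.6978 + 29.3 + 14.51 + 0.113 = 64.75 kWh
Cost = 64.75 kWh × £0.365 = £23.63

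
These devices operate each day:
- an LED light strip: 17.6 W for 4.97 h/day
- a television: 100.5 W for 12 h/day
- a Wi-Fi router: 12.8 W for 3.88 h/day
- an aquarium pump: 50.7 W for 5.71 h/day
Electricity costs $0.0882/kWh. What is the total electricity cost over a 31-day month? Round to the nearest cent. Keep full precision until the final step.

$4.46

LED light strip: 17.6 W × 4.97 h × 31 d = 2,712 Wh = 2.712 kWh
television: 100.5 W × 12 h × 31 d = 37,386 Wh = 37.39 kWh
Wi-Fi router: 12.8 W × 3.88 h × 31 d = 1,540 Wh = 1.54 kWh
aquarium pump: 50.7 W × 5.71 h × 31 d = 8,974 Wh = 8.974 kWh
Total energy = 2.712 + 37.39 + 1.54 + 8.974 = 50.61 kWh
Cost = 50.61 kWh × $0.0882 = $4.46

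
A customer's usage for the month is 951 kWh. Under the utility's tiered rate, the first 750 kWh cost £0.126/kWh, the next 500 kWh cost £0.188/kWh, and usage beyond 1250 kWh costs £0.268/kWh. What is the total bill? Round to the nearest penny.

£132.29

First 750 kWh × £0.126 = £94.50
Next 201 kWh × £0.188 = £37.79
Remaining tier: 0 kWh (not reached)
Total = £132.29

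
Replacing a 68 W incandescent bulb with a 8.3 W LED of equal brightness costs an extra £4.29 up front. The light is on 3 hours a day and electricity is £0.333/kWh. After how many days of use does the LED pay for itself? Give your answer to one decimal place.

Power saved = 68 − 8.3 = 59.7 W
Daily energy saved = 59.7 W × 3 h = 179.1 Wh = 0.1791 kWh
Daily savings = 0.1791 × £0.333 = £0.0596
Payback = £4.29 / £0.0596 per day = 71.93 days

71.9 days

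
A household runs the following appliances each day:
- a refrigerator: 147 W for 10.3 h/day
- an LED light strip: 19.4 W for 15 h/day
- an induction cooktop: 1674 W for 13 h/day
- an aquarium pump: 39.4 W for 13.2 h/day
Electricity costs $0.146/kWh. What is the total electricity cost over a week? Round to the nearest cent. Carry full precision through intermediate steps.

$24.62

refrigerator: 147 W × 10.3 h × 7 d = 10,599 Wh = 10.6 kWh
LED light strip: 19.4 W × 15 h × 7 d = 2,037 Wh = 2.037 kWh
induction cooktop: 1674 W × 13 h × 7 d = 152,334 Wh = 152.3 kWh
aquarium pump: 39.4 W × 13.2 h × 7 d = 3,641 Wh = 3.641 kWh
Total energy = 10.6 + 2.037 + 152.3 + 3.641 = 168.6 kWh
Cost = 168.6 kWh × $0.146 = $24.62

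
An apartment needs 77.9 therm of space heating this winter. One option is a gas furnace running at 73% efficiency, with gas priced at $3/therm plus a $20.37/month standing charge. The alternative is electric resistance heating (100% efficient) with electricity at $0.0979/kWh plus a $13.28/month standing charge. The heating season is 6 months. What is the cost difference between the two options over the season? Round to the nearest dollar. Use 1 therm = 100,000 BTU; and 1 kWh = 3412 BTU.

$139

Heat load = 77.9 therm × 100,000 = 7,790,000 BTU
Gas: input = 7,790,000 / 0.73 = 10,671,233 BTU = 106.7 therm → 106.7 × $3 = $320.14; + 6 × $20.37 standing = $442.36
Electric: 7,790,000 BTU / 3412 = 2,283 kWh → × $0.0979 = $223.52; + 6 × $13.28 standing = $303.20
Difference = |$442.36 − $303.20| = $139.16 ≈ $139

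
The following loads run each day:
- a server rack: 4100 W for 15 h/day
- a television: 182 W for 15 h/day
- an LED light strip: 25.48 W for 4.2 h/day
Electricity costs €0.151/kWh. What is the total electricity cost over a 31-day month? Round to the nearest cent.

server rack: 4100 W × 15 h × 31 d = 1,906,500 Wh = 1,906 kWh
television: 182 W × 15 h × 31 d = 84,630 Wh = 84.63 kWh
LED light strip: 25.48 W × 4.2 h × 31 d = 3,317 Wh = 3.317 kWh
Total energy = 1,906 + 84.63 + 3.317 = 1,994 kWh
Cost = 1,994 kWh × €0.151 = €301.16

€301.16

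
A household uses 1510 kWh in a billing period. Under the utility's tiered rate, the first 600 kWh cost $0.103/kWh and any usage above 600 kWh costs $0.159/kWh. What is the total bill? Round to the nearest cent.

First 600 kWh × $0.103 = $61.80
Remaining 910 kWh × $0.159 = $144.69
Total = $206.49

$206.49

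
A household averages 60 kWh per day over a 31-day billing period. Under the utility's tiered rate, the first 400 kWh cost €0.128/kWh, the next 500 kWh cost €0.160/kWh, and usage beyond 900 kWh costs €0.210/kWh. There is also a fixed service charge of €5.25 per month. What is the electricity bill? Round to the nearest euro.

€338

Usage = 60 kWh/day × 31 days = 1860 kWh
First 400 kWh × €0.128 = €51.20
Next 500 kWh × €0.160 = €80.00
Remaining 960 kWh × €0.210 = €201.60
Energy charge = €332.80; + service €5.25 = €338.05 ≈ €338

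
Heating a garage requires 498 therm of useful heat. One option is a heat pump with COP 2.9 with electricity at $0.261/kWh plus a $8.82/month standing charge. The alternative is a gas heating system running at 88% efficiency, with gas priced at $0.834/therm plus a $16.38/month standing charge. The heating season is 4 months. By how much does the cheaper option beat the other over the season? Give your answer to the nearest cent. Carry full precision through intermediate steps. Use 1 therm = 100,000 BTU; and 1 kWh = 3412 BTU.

$811.39

Heat load = 498 therm × 100,000 = 49,800,000 BTU
Gas: input = 49,800,000 / 0.88 = 56,590,909 BTU = 565.9 therm → 565.9 × $0.834 = $471.97; + 4 × $16.38 standing = $537.49
Heat pump: 49,800,000 BTU / 3412 = 14,600 kWh heat; / 2.9 = 5,033 kWh in → × $0.261 = $1,313.60; + 4 × $8.82 standing = $1,348.88
Difference = |$537.49 − $1,348.88| = $811.39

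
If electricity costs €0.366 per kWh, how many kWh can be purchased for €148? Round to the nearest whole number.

404 kWh

€148 / €0.366 per kWh = 404.4 kWh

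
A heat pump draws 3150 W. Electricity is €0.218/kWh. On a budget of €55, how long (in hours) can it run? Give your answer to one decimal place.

80.1 h

Energy budget = €55 / €0.218 per kWh = 252.3 kWh = 252,294 Wh
Runtime = 252,294 Wh / 3150 W = 80.09 h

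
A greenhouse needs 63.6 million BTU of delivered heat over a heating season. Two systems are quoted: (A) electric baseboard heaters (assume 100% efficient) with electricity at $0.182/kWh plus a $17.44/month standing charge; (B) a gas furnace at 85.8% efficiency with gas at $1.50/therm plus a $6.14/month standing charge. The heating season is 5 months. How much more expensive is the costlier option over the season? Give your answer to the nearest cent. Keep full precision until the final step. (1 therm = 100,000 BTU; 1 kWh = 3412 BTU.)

$2337.11

Heat load = 63.6 × 10⁶ BTU = 63,600,000 BTU
Gas: input = 63,600,000 / 0.858 = 74,125,874 BTU = 741.3 therm → 741.3 × $1.50 = $1,111.89; + 5 × $6.14 standing = $1,142.59
Electric: 63,600,000 BTU / 3412 = 18,640 kWh → × $0.182 = $3,392.50; + 5 × $17.44 standing = $3,479.70
Difference = |$1,142.59 − $3,479.70| = $2,337.11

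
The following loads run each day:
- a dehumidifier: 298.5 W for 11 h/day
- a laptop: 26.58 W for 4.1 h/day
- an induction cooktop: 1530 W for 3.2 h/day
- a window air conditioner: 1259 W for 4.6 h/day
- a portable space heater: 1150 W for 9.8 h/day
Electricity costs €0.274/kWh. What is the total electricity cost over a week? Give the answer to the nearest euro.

dehumidifier: 298.5 W × 11 h × 7 d = 22,984 Wh = 22.98 kWh
laptop: 26.58 W × 4.1 h × 7 d = 763 Wh = 0.7628 kWh
induction cooktop: 1530 W × 3.2 h × 7 d = 34,272 Wh = 34.27 kWh
window air conditioner: 1259 W × 4.6 h × 7 d = 40,540 Wh = 40.54 kWh
portable space heater: 1150 W × 9.8 h × 7 d = 78,890 Wh = 78.89 kWh
Total energy = 22.98 + 0.7628 + 34.27 + 40.54 + 78.89 = 177.4 kWh
Cost = 177.4 kWh × €0.274 = €48.62 ≈ €49

€49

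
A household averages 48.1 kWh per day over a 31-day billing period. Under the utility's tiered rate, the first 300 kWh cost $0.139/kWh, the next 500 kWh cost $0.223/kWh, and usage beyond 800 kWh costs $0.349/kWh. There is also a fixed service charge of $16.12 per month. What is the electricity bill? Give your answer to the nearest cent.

$410.51

Usage = 48.1 kWh/day × 31 days = 1491.1 kWh
First 300 kWh × $0.139 = $41.70
Next 500 kWh × $0.223 = $111.50
Remaining 691.1 kWh × $0.349 = $241.19
Energy charge = $394.39; + service $16.12 = $410.51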